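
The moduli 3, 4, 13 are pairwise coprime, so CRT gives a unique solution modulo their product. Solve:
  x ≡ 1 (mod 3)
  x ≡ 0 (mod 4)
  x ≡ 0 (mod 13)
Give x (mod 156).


Moduli 3, 4, 13 are pairwise coprime; by CRT there is a unique solution modulo M = 3 · 4 · 13 = 156.
Solve pairwise, accumulating the modulus:
  Start with x ≡ 1 (mod 3).
  Combine with x ≡ 0 (mod 4): since gcd(3, 4) = 1, we get a unique residue mod 12.
    Write x = 1 + 3·t and substitute into x ≡ 0 (mod 4): 3·t ≡ 0 − 1 = -1 (mod 4).
    Reduce coefficients mod 4: 3·t ≡ 3 (mod 4).
    The inverse of 3 mod 4 is 3 (since 3·3 = 9 = 2·4 + 1), so t ≡ 3·3 = 9 ≡ 1 (mod 4).
    Then x = 1 + 3·1 = 4, valid modulo lcm(3, 4) = 12: x ≡ 4 (mod 12).
  Combine with x ≡ 0 (mod 13): since gcd(12, 13) = 1, we get a unique residue mod 156.
    Write x = 4 + 12·t and substitute into x ≡ 0 (mod 13): 12·t ≡ 0 − 4 = -4 (mod 13).
    Reduce coefficients mod 13: 12·t ≡ 9 (mod 13).
    The inverse of 12 mod 13 is 12 (since 12·12 = 144 = 11·13 + 1), so t ≡ 12·9 = 108 ≡ 4 (mod 13).
    Then x = 4 + 12·4 = 52, valid modulo lcm(12, 13) = 156: x ≡ 52 (mod 156).
Verify: 52 mod 3 = 1 ✓, 52 mod 4 = 0 ✓, 52 mod 13 = 0 ✓.

x ≡ 52 (mod 156).


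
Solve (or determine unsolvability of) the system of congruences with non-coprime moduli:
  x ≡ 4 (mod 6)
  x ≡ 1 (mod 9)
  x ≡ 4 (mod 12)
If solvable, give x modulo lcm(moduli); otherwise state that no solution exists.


Moduli 6, 9, 12 are not pairwise coprime, so CRT works modulo lcm(m_i) when all pairwise compatibility conditions hold.
Pairwise compatibility: gcd(m_i, m_j) must divide a_i - a_j for every pair.
Merge one congruence at a time:
  Start: x ≡ 4 (mod 6).
  Combine with x ≡ 1 (mod 9): gcd(6, 9) = 3; 1 - 4 = -3, which IS divisible by 3, so compatible.
    Write x = 4 + 6·t and substitute into x ≡ 1 (mod 9): 6·t ≡ 1 − 4 = -3 (mod 9).
    Divide the congruence (and modulus) by g = 3: 2·t ≡ -1 (mod 3).
    Reduce coefficients mod 3: 2·t ≡ 2 (mod 3).
    The inverse of 2 mod 3 is 2 (since 2·2 = 4 = 1·3 + 1), so t ≡ 2·2 = 4 ≡ 1 (mod 3).
    Then x = 4 + 6·1 = 10, valid modulo lcm(6, 9) = 18: x ≡ 10 (mod 18).
  Combine with x ≡ 4 (mod 12): gcd(18, 12) = 6; 4 - 10 = -6, which IS divisible by 6, so compatible.
    Write x = 10 + 18·t and substitute into x ≡ 4 (mod 12): 18·t ≡ 4 − 10 = -6 (mod 12).
    Divide the congruence (and modulus) by g = 6: 3·t ≡ -1 (mod 2).
    Reduce coefficients mod 2: 1·t ≡ 1 (mod 2).
    So t ≡ 1 (mod 2).
    Then x = 10 + 18·1 = 28, valid modulo lcm(18, 12) = 36: x ≡ 28 (mod 36).
Verify: 28 mod 6 = 4, 28 mod 9 = 1, 28 mod 12 = 4.

x ≡ 28 (mod 36).


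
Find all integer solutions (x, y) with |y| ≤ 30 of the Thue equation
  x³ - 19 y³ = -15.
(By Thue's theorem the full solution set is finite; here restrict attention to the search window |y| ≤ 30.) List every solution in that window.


The equation is x³ - 19y³ = -15. For fixed y, x³ = 19·y³ − 15, so a solution requires the RHS to be a perfect cube.
Strategy: iterate y from -30 to 30, compute RHS = 19·y³ − 15, and check whether it is a (positive or negative) perfect cube.
Check small values of y:
  y = 0: RHS = -15 is not a perfect cube.
  y = 1: RHS = 4 is not a perfect cube.
  y = -1: RHS = -34 is not a perfect cube.
  y = 2: RHS = 137 is not a perfect cube.
  y = -2: RHS = -167 is not a perfect cube.
  y = 3: RHS = 498 is not a perfect cube.
  y = -3: RHS = -528 is not a perfect cube.
Continuing the search up to |y| = 30 finds no solutions either.
No (x, y) in the scanned range satisfies the equation.

No integer solutions with |y| ≤ 30.


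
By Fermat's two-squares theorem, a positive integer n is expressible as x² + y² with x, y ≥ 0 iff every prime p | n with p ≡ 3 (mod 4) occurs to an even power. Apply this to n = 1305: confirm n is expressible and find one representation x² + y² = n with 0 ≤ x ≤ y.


Step 1: Factor n = 1305 = 3^2 · 5 · 29.
Step 2: Check the mod-4 condition on each prime factor: 3 ≡ 3 (mod 4), exponent 2 (must be even); 5 ≡ 1 (mod 4), exponent 1; 29 ≡ 1 (mod 4), exponent 1.
All primes ≡ 3 (mod 4) appear to even exponent (or don't appear), so by the two-squares theorem n IS expressible as a sum of two squares.
Step 3: Build a representation. Group n = k² · m with k = 3 and m = 5 · 29 = 145 (a product of primes ≡ 1 (mod 4)); a representation of m scales to one of n via (k·x)² + (k·y)² = k²(x² + y²). Each prime p ≡ 1 (mod 4) is itself a sum of two squares; find a² by testing p − a² for a perfect square:
  5: 5 − 1² = 4 = 2² ⇒ 5 = 1² + 2².
  29: 29 − 1² = 28, 29 − 2² = 25 = 5² ⇒ 29 = 2² + 5².
  Combine using the Brahmagupta–Fibonacci identity (a² + b²)(c² + d²) = (ac − bd)² + (ad + bc)² = (ac + bd)² + (ad − bc)²:
  5 · 29 = 145: from (1² + 2²)(2² + 5²), take (1·2 − 2·5, 1·5 + 2·2) = (2 − 10, 5 + 4) = (-8, 9); dropping signs (only squares matter) gives (8, 9); check 8² + 9² = 64 + 81 = 145 ✓.
  Scale by k = 3: (3·8, 3·9) = (24, 27).
Step 4: Order so x ≤ y and verify: 24² + 27² = 576 + 729 = 1305 = n. ✓

n = 1305 = 24² + 27² (one valid representation with x ≤ y).


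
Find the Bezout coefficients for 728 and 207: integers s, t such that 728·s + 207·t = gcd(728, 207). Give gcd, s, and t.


Euclidean algorithm on (728, 207) — divide until remainder is 0:
  728 = 3 · 207 + 107
  207 = 1 · 107 + 100
  107 = 1 · 100 + 7
  100 = 14 · 7 + 2
  7 = 3 · 2 + 1
  2 = 2 · 1 + 0
gcd(728, 207) = 1.
Track Bezout coefficients alongside the remainders: start with r₀ = 728 = a·1 + b·0 (s = 1, t = 0) and r₁ = 207 = a·0 + b·1 (s = 0, t = 1); each new remainder r_{k+1} = r_{k-1} − q_k·r_k inherits s_{k+1} = s_{k-1} − q_k·s_k, t_{k+1} = t_{k-1} − q_k·t_k, so r_k = a·s_k + b·t_k at every step:
  q = 3: r = 107, s = 1 − 3·0 = 1, t = 0 − 3·1 = -3  (check: 728·1 + 207·(-3) = 107)
  q = 1: r = 100, s = 0 − 1·1 = -1, t = 1 − 1·(-3) = 4  (check: 728·(-1) + 207·4 = 100)
  q = 1: r = 7, s = 1 − 1·(-1) = 2, t = -3 − 1·4 = -7  (check: 728·2 + 207·(-7) = 7)
  q = 14: r = 2, s = -1 − 14·2 = -29, t = 4 − 14·(-7) = 102  (check: 728·(-29) + 207·102 = 2)
  q = 3: r = 1, s = 2 − 3·(-29) = 89, t = -7 − 3·102 = -313  (check: 728·89 + 207·(-313) = 1)
The row with r = 1 (the gcd) gives the Bezout coefficients s = 89, t = -313.
Result: 728 · (89) + 207 · (-313) = 1.

gcd(728, 207) = 1; s = 89, t = -313 (check: 728·89 + 207·(-313) = 1).


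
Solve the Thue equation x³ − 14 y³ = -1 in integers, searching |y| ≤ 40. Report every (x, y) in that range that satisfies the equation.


The equation is x³ - 14y³ = -1. For fixed y, x³ = 14·y³ − 1, so a solution requires the RHS to be a perfect cube.
Strategy: iterate y from -40 to 40, compute RHS = 14·y³ − 1, and check whether it is a (positive or negative) perfect cube.
Check small values of y:
  y = 0: RHS = -1 = (-1)³ ⇒ x = -1 works.
  y = 1: RHS = 13 is not a perfect cube.
  y = -1: RHS = -15 is not a perfect cube.
  y = 2: RHS = 111 is not a perfect cube.
  y = -2: RHS = -113 is not a perfect cube.
  y = 3: RHS = 377 is not a perfect cube.
  y = -3: RHS = -379 is not a perfect cube.
Continuing the search up to |y| = 40 finds no further solutions beyond those listed.
Collected solutions: (-1, 0).

Solutions (with |y| ≤ 40): (-1, 0).


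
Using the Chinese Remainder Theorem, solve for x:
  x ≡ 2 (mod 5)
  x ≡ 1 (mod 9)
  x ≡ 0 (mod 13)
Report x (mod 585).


Moduli 5, 9, 13 are pairwise coprime; by CRT there is a unique solution modulo M = 5 · 9 · 13 = 585.
Solve pairwise, accumulating the modulus:
  Start with x ≡ 2 (mod 5).
  Combine with x ≡ 1 (mod 9): since gcd(5, 9) = 1, we get a unique residue mod 45.
    Write x = 2 + 5·t and substitute into x ≡ 1 (mod 9): 5·t ≡ 1 − 2 = -1 (mod 9).
    Reduce coefficients mod 9: 5·t ≡ 8 (mod 9).
    The inverse of 5 mod 9 is 2 (since 5·2 = 10 = 1·9 + 1), so t ≡ 2·8 = 16 ≡ 7 (mod 9).
    Then x = 2 + 5·7 = 37, valid modulo lcm(5, 9) = 45: x ≡ 37 (mod 45).
  Combine with x ≡ 0 (mod 13): since gcd(45, 13) = 1, we get a unique residue mod 585.
    Write x = 37 + 45·t and substitute into x ≡ 0 (mod 13): 45·t ≡ 0 − 37 = -37 (mod 13).
    Reduce coefficients mod 13: 6·t ≡ 2 (mod 13).
    The inverse of 6 mod 13 is 11 (since 6·11 = 66 = 5·13 + 1), so t ≡ 11·2 = 22 ≡ 9 (mod 13).
    Then x = 37 + 45·9 = 442, valid modulo lcm(45, 13) = 585: x ≡ 442 (mod 585).
Verify: 442 mod 5 = 2 ✓, 442 mod 9 = 1 ✓, 442 mod 13 = 0 ✓.

x ≡ 442 (mod 585).


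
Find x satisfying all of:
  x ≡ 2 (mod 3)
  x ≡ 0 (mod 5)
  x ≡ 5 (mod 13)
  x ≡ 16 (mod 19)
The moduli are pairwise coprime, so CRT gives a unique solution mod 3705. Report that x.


Product of moduli M = 3 · 5 · 13 · 19 = 3705.
Merge one congruence at a time:
  Start: x ≡ 2 (mod 3).
  Combine with x ≡ 0 (mod 5); new modulus lcm = 15.
    Write x = 2 + 3·t and substitute into x ≡ 0 (mod 5): 3·t ≡ 0 − 2 = -2 (mod 5).
    Reduce coefficients mod 5: 3·t ≡ 3 (mod 5).
    The inverse of 3 mod 5 is 2 (since 3·2 = 6 = 1·5 + 1), so t ≡ 2·3 = 6 ≡ 1 (mod 5).
    Then x = 2 + 3·1 = 5, valid modulo lcm(3, 5) = 15: x ≡ 5 (mod 15).
  Combine with x ≡ 5 (mod 13); new modulus lcm = 195.
    Write x = 5 + 15·t and substitute into x ≡ 5 (mod 13): 15·t ≡ 5 − 5 = 0 (mod 13).
    Reduce coefficients mod 13: 2·t ≡ 0 (mod 13).
    The inverse of 2 mod 13 is 7 (since 2·7 = 14 = 1·13 + 1), so t ≡ 7·0 = 0 ≡ 0 (mod 13).
    Then x = 5 + 15·0 = 5, valid modulo lcm(15, 13) = 195: x ≡ 5 (mod 195).
  Combine with x ≡ 16 (mod 19); new modulus lcm = 3705.
    Write x = 5 + 195·t and substitute into x ≡ 16 (mod 19): 195·t ≡ 16 − 5 = 11 (mod 19).
    Reduce coefficients mod 19: 5·t ≡ 11 (mod 19).
    The inverse of 5 mod 19 is 4 (since 5·4 = 20 = 1·19 + 1), so t ≡ 4·11 = 44 ≡ 6 (mod 19).
    Then x = 5 + 195·6 = 1175, valid modulo lcm(195, 19) = 3705: x ≡ 1175 (mod 3705).
Verify against each original: 1175 mod 3 = 2, 1175 mod 5 = 0, 1175 mod 13 = 5, 1175 mod 19 = 16.

x ≡ 1175 (mod 3705).


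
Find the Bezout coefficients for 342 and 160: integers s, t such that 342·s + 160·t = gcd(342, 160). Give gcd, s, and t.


Euclidean algorithm on (342, 160) — divide until remainder is 0:
  342 = 2 · 160 + 22
  160 = 7 · 22 + 6
  22 = 3 · 6 + 4
  6 = 1 · 4 + 2
  4 = 2 · 2 + 0
gcd(342, 160) = 2.
Track Bezout coefficients alongside the remainders: start with r₀ = 342 = a·1 + b·0 (s = 1, t = 0) and r₁ = 160 = a·0 + b·1 (s = 0, t = 1); each new remainder r_{k+1} = r_{k-1} − q_k·r_k inherits s_{k+1} = s_{k-1} − q_k·s_k, t_{k+1} = t_{k-1} − q_k·t_k, so r_k = a·s_k + b·t_k at every step:
  q = 2: r = 22, s = 1 − 2·0 = 1, t = 0 − 2·1 = -2  (check: 342·1 + 160·(-2) = 22)
  q = 7: r = 6, s = 0 − 7·1 = -7, t = 1 − 7·(-2) = 15  (check: 342·(-7) + 160·15 = 6)
  q = 3: r = 4, s = 1 − 3·(-7) = 22, t = -2 − 3·15 = -47  (check: 342·22 + 160·(-47) = 4)
  q = 1: r = 2, s = -7 − 1·22 = -29, t = 15 − 1·(-47) = 62  (check: 342·(-29) + 160·62 = 2)
The row with r = 2 (the gcd) gives the Bezout coefficients s = -29, t = 62.
Result: 342 · (-29) + 160 · (62) = 2.

gcd(342, 160) = 2; s = -29, t = 62 (check: 342·(-29) + 160·62 = 2).


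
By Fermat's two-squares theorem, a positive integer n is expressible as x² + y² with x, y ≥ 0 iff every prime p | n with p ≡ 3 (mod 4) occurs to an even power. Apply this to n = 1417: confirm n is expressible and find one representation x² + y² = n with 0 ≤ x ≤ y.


Step 1: Factor n = 1417 = 13 · 109.
Step 2: Check the mod-4 condition on each prime factor: 13 ≡ 1 (mod 4), exponent 1; 109 ≡ 1 (mod 4), exponent 1.
All primes ≡ 3 (mod 4) appear to even exponent (or don't appear), so by the two-squares theorem n IS expressible as a sum of two squares.
Step 3: Build a representation. Here n = 13 · 109 is a product of primes ≡ 1 (mod 4). Each prime p ≡ 1 (mod 4) is itself a sum of two squares; find a² by testing p − a² for a perfect square:
  13: 13 − 1² = 12, 13 − 2² = 9 = 3² ⇒ 13 = 2² + 3².
  109: 109 − 1² = 108, 109 − 2² = 105, 109 − 3² = 100 = 10² ⇒ 109 = 3² + 10².
  Combine using the Brahmagupta–Fibonacci identity (a² + b²)(c² + d²) = (ac − bd)² + (ad + bc)² = (ac + bd)² + (ad − bc)²:
  13 · 109 = 1417: from (2² + 3²)(3² + 10²), take (2·3 − 3·10, 2·10 + 3·3) = (6 − 30, 20 + 9) = (-24, 29); dropping signs (only squares matter) gives (24, 29); check 24² + 29² = 576 + 841 = 1417 ✓.
Step 4: Order so x ≤ y and verify: 24² + 29² = 576 + 841 = 1417 = n. ✓

n = 1417 = 24² + 29² (one valid representation with x ≤ y).


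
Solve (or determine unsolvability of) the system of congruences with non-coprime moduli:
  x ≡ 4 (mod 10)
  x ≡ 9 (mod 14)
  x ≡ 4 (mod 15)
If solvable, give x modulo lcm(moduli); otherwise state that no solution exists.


Moduli 10, 14, 15 are not pairwise coprime, so CRT works modulo lcm(m_i) when all pairwise compatibility conditions hold.
Pairwise compatibility: gcd(m_i, m_j) must divide a_i - a_j for every pair.
Merge one congruence at a time:
  Start: x ≡ 4 (mod 10).
  Combine with x ≡ 9 (mod 14): gcd(10, 14) = 2, and 9 - 4 = 5 is NOT divisible by 2.
    ⇒ system is inconsistent (no integer solution).

No solution (the system is inconsistent).


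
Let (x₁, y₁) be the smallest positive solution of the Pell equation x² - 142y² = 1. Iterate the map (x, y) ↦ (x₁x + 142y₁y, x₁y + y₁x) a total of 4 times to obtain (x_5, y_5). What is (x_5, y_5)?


Step 1: Find the fundamental solution (x₁, y₁) of x² - 142y² = 1.
  Expand √142 as a continued fraction. a₀ = ⌊√142⌋ = 11; iterate m_{k+1} = d_k·a_k − m_k, d_{k+1} = (142 − m_{k+1}²)/d_k, a_{k+1} = ⌊(a₀ + m_{k+1})/d_{k+1}⌋ (starting m₀ = 0, d₀ = 1), with convergents p_k = a_k·p_{k-1} + p_{k-2}, q_k = a_k·q_{k-1} + q_{k-2} (p₋₁ = 1, q₋₁ = 0):
  k = 0: a₀ = 11; p₀/q₀ = 11/1; p₀² − 142·q₀² = 121 − 142 = -21.
  k = 1: m = 11, d = 21, a = ⌊(11 + 11)/21⌋ = 1; p/q = (1·11 + 1)/(1·1 + 0) = 12/1; p² − 142·q² = 144 − 142 = 2.
  k = 2: m = 10, d = 2, a = ⌊(11 + 10)/2⌋ = 10; p/q = (10·12 + 11)/(10·1 + 1) = 131/11; p² − 142·q² = 17161 − 17182 = -21.
  k = 3: m = 10, d = 21, a = ⌊(11 + 10)/21⌋ = 1; p/q = (1·131 + 12)/(1·11 + 1) = 143/12; p² − 142·q² = 20449 − 20448 = 1.
  The first convergent with p² − 142·q² = 1 gives the fundamental solution (x₁, y₁) = (143, 12).
Step 2: Apply the recurrence (x_{n+1}, y_{n+1}) = (x₁x_n + 142y₁y_n, x₁y_n + y₁x_n) repeatedly.
  From (x_1, y_1) = (143, 12): x_2 = 143·143 + 142·12·12 = 40897; y_2 = 143·12 + 12·143 = 3432.
  From (x_2, y_2) = (40897, 3432): x_3 = 143·40897 + 142·12·3432 = 11696399; y_3 = 143·3432 + 12·40897 = 981540.
  From (x_3, y_3) = (11696399, 981540): x_4 = 143·11696399 + 142·12·981540 = 3345129217; y_4 = 143·981540 + 12·11696399 = 280717008.
  From (x_4, y_4) = (3345129217, 280717008): x_5 = 143·3345129217 + 142·12·280717008 = 956695259663; y_5 = 143·280717008 + 12·3345129217 = 80284082748.
Step 3: Verify x_5² - 142·y_5² = 915265819861654994873569 - 915265819861654994873568 = 1 (should be 1). ✓

(x_1, y_1) = (143, 12); (x_5, y_5) = (956695259663, 80284082748).


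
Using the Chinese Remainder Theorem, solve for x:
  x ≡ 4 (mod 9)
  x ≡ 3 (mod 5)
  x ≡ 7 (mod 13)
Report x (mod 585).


Moduli 9, 5, 13 are pairwise coprime; by CRT there is a unique solution modulo M = 9 · 5 · 13 = 585.
Solve pairwise, accumulating the modulus:
  Start with x ≡ 4 (mod 9).
  Combine with x ≡ 3 (mod 5): since gcd(9, 5) = 1, we get a unique residue mod 45.
    Write x = 4 + 9·t and substitute into x ≡ 3 (mod 5): 9·t ≡ 3 − 4 = -1 (mod 5).
    Reduce coefficients mod 5: 4·t ≡ 4 (mod 5).
    The inverse of 4 mod 5 is 4 (since 4·4 = 16 = 3·5 + 1), so t ≡ 4·4 = 16 ≡ 1 (mod 5).
    Then x = 4 + 9·1 = 13, valid modulo lcm(9, 5) = 45: x ≡ 13 (mod 45).
  Combine with x ≡ 7 (mod 13): since gcd(45, 13) = 1, we get a unique residue mod 585.
    Write x = 13 + 45·t and substitute into x ≡ 7 (mod 13): 45·t ≡ 7 − 13 = -6 (mod 13).
    Reduce coefficients mod 13: 6·t ≡ 7 (mod 13).
    The inverse of 6 mod 13 is 11 (since 6·11 = 66 = 5·13 + 1), so t ≡ 11·7 = 77 ≡ 12 (mod 13).
    Then x = 13 + 45·12 = 553, valid modulo lcm(45, 13) = 585: x ≡ 553 (mod 585).
Verify: 553 mod 9 = 4 ✓, 553 mod 5 = 3 ✓, 553 mod 13 = 7 ✓.

x ≡ 553 (mod 585).


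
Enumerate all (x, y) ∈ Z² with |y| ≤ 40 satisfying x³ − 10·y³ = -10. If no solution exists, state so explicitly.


The equation is x³ - 10y³ = -10. For fixed y, x³ = 10·y³ − 10, so a solution requires the RHS to be a perfect cube.
Strategy: iterate y from -40 to 40, compute RHS = 10·y³ − 10, and check whether it is a (positive or negative) perfect cube.
Check small values of y:
  y = 0: RHS = -10 is not a perfect cube.
  y = 1: RHS = 0 = (0)³ ⇒ x = 0 works.
  y = -1: RHS = -20 is not a perfect cube.
  y = 2: RHS = 70 is not a perfect cube.
  y = -2: RHS = -90 is not a perfect cube.
  y = 3: RHS = 260 is not a perfect cube.
  y = -3: RHS = -280 is not a perfect cube.
Continuing the search up to |y| = 40 finds no further solutions beyond those listed.
Collected solutions: (0, 1).

Solutions (with |y| ≤ 40): (0, 1).


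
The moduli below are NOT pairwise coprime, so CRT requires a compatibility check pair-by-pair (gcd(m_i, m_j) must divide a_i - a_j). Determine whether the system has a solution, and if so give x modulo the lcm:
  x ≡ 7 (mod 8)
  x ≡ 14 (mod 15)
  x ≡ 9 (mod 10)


Moduli 8, 15, 10 are not pairwise coprime, so CRT works modulo lcm(m_i) when all pairwise compatibility conditions hold.
Pairwise compatibility: gcd(m_i, m_j) must divide a_i - a_j for every pair.
Merge one congruence at a time:
  Start: x ≡ 7 (mod 8).
  Combine with x ≡ 14 (mod 15): gcd(8, 15) = 1; 14 - 7 = 7, which IS divisible by 1, so compatible.
    Write x = 7 + 8·t and substitute into x ≡ 14 (mod 15): 8·t ≡ 14 − 7 = 7 (mod 15).
    The inverse of 8 mod 15 is 2 (since 8·2 = 16 = 1·15 + 1), so t ≡ 2·7 = 14 ≡ 14 (mod 15).
    Then x = 7 + 8·14 = 119, valid modulo lcm(8, 15) = 120: x ≡ 119 (mod 120).
  Combine with x ≡ 9 (mod 10): gcd(120, 10) = 10; 9 - 119 = -110, which IS divisible by 10, so compatible.
    Write x = 119 + 120·t and substitute into x ≡ 9 (mod 10): 120·t ≡ 9 − 119 = -110 (mod 10).
    Divide the congruence (and modulus) by g = 10: 12·t ≡ -11 (mod 1).
    Modulo 1 every t works; take t = 0.
    Then x = 119 + 120·0 = 119, valid modulo lcm(120, 10) = 120: x ≡ 119 (mod 120).
Verify: 119 mod 8 = 7, 119 mod 15 = 14, 119 mod 10 = 9.

x ≡ 119 (mod 120).


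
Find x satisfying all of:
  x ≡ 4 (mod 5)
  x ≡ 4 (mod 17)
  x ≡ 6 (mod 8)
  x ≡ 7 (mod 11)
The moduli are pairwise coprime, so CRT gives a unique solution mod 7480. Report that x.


Product of moduli M = 5 · 17 · 8 · 11 = 7480.
Merge one congruence at a time:
  Start: x ≡ 4 (mod 5).
  Combine with x ≡ 4 (mod 17); new modulus lcm = 85.
    Write x = 4 + 5·t and substitute into x ≡ 4 (mod 17): 5·t ≡ 4 − 4 = 0 (mod 17).
    The inverse of 5 mod 17 is 7 (since 5·7 = 35 = 2·17 + 1), so t ≡ 7·0 = 0 ≡ 0 (mod 17).
    Then x = 4 + 5·0 = 4, valid modulo lcm(5, 17) = 85: x ≡ 4 (mod 85).
  Combine with x ≡ 6 (mod 8); new modulus lcm = 680.
    Write x = 4 + 85·t and substitute into x ≡ 6 (mod 8): 85·t ≡ 6 − 4 = 2 (mod 8).
    Reduce coefficients mod 8: 5·t ≡ 2 (mod 8).
    The inverse of 5 mod 8 is 5 (since 5·5 = 25 = 3·8 + 1), so t ≡ 5·2 = 10 ≡ 2 (mod 8).
    Then x = 4 + 85·2 = 174, valid modulo lcm(85, 8) = 680: x ≡ 174 (mod 680).
  Combine with x ≡ 7 (mod 11); new modulus lcm = 7480.
    Write x = 174 + 680·t and substitute into x ≡ 7 (mod 11): 680·t ≡ 7 − 174 = -167 (mod 11).
    Reduce coefficients mod 11: 9·t ≡ 9 (mod 11).
    The inverse of 9 mod 11 is 5 (since 9·5 = 45 = 4·11 + 1), so t ≡ 5·9 = 45 ≡ 1 (mod 11).
    Then x = 174 + 680·1 = 854, valid modulo lcm(680, 11) = 7480: x ≡ 854 (mod 7480).
Verify against each original: 854 mod 5 = 4, 854 mod 17 = 4, 854 mod 8 = 6, 854 mod 11 = 7.

x ≡ 854 (mod 7480).


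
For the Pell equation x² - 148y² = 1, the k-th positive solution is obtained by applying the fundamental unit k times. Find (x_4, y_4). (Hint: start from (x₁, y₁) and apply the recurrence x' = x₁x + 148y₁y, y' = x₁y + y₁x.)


Step 1: Find the fundamental solution (x₁, y₁) of x² - 148y² = 1.
  Expand √148 as a continued fraction. a₀ = ⌊√148⌋ = 12; iterate m_{k+1} = d_k·a_k − m_k, d_{k+1} = (148 − m_{k+1}²)/d_k, a_{k+1} = ⌊(a₀ + m_{k+1})/d_{k+1}⌋ (starting m₀ = 0, d₀ = 1), with convergents p_k = a_k·p_{k-1} + p_{k-2}, q_k = a_k·q_{k-1} + q_{k-2} (p₋₁ = 1, q₋₁ = 0):
  k = 0: a₀ = 12; p₀/q₀ = 12/1; p₀² − 148·q₀² = 144 − 148 = -4.
  k = 1: m = 12, d = 4, a = ⌊(12 + 12)/4⌋ = 6; p/q = (6·12 + 1)/(6·1 + 0) = 73/6; p² − 148·q² = 5329 − 5328 = 1.
  The first convergent with p² − 148·q² = 1 gives the fundamental solution (x₁, y₁) = (73, 6).
Step 2: Apply the recurrence (x_{n+1}, y_{n+1}) = (x₁x_n + 148y₁y_n, x₁y_n + y₁x_n) repeatedly.
  From (x_1, y_1) = (73, 6): x_2 = 73·73 + 148·6·6 = 10657; y_2 = 73·6 + 6·73 = 876.
  From (x_2, y_2) = (10657, 876): x_3 = 73·10657 + 148·6·876 = 1555849; y_3 = 73·876 + 6·10657 = 127890.
  From (x_3, y_3) = (1555849, 127890): x_4 = 73·1555849 + 148·6·127890 = 227143297; y_4 = 73·127890 + 6·1555849 = 18671064.
Step 3: Verify x_4² - 148·y_4² = 51594077372030209 - 51594077372030208 = 1 (should be 1). ✓

(x_1, y_1) = (73, 6); (x_4, y_4) = (227143297, 18671064).


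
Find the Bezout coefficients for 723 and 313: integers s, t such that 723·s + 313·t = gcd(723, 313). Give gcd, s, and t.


Euclidean algorithm on (723, 313) — divide until remainder is 0:
  723 = 2 · 313 + 97
  313 = 3 · 97 + 22
  97 = 4 · 22 + 9
  22 = 2 · 9 + 4
  9 = 2 · 4 + 1
  4 = 4 · 1 + 0
gcd(723, 313) = 1.
Track Bezout coefficients alongside the remainders: start with r₀ = 723 = a·1 + b·0 (s = 1, t = 0) and r₁ = 313 = a·0 + b·1 (s = 0, t = 1); each new remainder r_{k+1} = r_{k-1} − q_k·r_k inherits s_{k+1} = s_{k-1} − q_k·s_k, t_{k+1} = t_{k-1} − q_k·t_k, so r_k = a·s_k + b·t_k at every step:
  q = 2: r = 97, s = 1 − 2·0 = 1, t = 0 − 2·1 = -2  (check: 723·1 + 313·(-2) = 97)
  q = 3: r = 22, s = 0 − 3·1 = -3, t = 1 − 3·(-2) = 7  (check: 723·(-3) + 313·7 = 22)
  q = 4: r = 9, s = 1 − 4·(-3) = 13, t = -2 − 4·7 = -30  (check: 723·13 + 313·(-30) = 9)
  q = 2: r = 4, s = -3 − 2·13 = -29, t = 7 − 2·(-30) = 67  (check: 723·(-29) + 313·67 = 4)
  q = 2: r = 1, s = 13 − 2·(-29) = 71, t = -30 − 2·67 = -164  (check: 723·71 + 313·(-164) = 1)
The row with r = 1 (the gcd) gives the Bezout coefficients s = 71, t = -164.
Result: 723 · (71) + 313 · (-164) = 1.

gcd(723, 313) = 1; s = 71, t = -164 (check: 723·71 + 313·(-164) = 1).


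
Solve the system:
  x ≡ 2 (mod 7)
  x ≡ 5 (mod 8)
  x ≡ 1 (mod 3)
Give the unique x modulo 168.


Moduli 7, 8, 3 are pairwise coprime; by CRT there is a unique solution modulo M = 7 · 8 · 3 = 168.
Solve pairwise, accumulating the modulus:
  Start with x ≡ 2 (mod 7).
  Combine with x ≡ 5 (mod 8): since gcd(7, 8) = 1, we get a unique residue mod 56.
    Write x = 2 + 7·t and substitute into x ≡ 5 (mod 8): 7·t ≡ 5 − 2 = 3 (mod 8).
    The inverse of 7 mod 8 is 7 (since 7·7 = 49 = 6·8 + 1), so t ≡ 7·3 = 21 ≡ 5 (mod 8).
    Then x = 2 + 7·5 = 37, valid modulo lcm(7, 8) = 56: x ≡ 37 (mod 56).
  Combine with x ≡ 1 (mod 3): since gcd(56, 3) = 1, we get a unique residue mod 168.
    Write x = 37 + 56·t and substitute into x ≡ 1 (mod 3): 56·t ≡ 1 − 37 = -36 (mod 3).
    Reduce coefficients mod 3: 2·t ≡ 0 (mod 3).
    The inverse of 2 mod 3 is 2 (since 2·2 = 4 = 1·3 + 1), so t ≡ 2·0 = 0 ≡ 0 (mod 3).
    Then x = 37 + 56·0 = 37, valid modulo lcm(56, 3) = 168: x ≡ 37 (mod 168).
Verify: 37 mod 7 = 2 ✓, 37 mod 8 = 5 ✓, 37 mod 3 = 1 ✓.

x ≡ 37 (mod 168).


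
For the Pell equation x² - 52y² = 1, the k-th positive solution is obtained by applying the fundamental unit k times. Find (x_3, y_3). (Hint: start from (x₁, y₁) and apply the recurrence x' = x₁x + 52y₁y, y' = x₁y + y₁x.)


Step 1: Find the fundamental solution (x₁, y₁) of x² - 52y² = 1.
  Expand √52 as a continued fraction. a₀ = ⌊√52⌋ = 7; iterate m_{k+1} = d_k·a_k − m_k, d_{k+1} = (52 − m_{k+1}²)/d_k, a_{k+1} = ⌊(a₀ + m_{k+1})/d_{k+1}⌋ (starting m₀ = 0, d₀ = 1), with convergents p_k = a_k·p_{k-1} + p_{k-2}, q_k = a_k·q_{k-1} + q_{k-2} (p₋₁ = 1, q₋₁ = 0):
  k = 0: a₀ = 7; p₀/q₀ = 7/1; p₀² − 52·q₀² = 49 − 52 = -3.
  k = 1: m = 7, d = 3, a = ⌊(7 + 7)/3⌋ = 4; p/q = (4·7 + 1)/(4·1 + 0) = 29/4; p² − 52·q² = 841 − 832 = 9.
  k = 2: m = 5, d = 9, a = ⌊(7 + 5)/9⌋ = 1; p/q = (1·29 + 7)/(1·4 + 1) = 36/5; p² − 52·q² = 1296 − 1300 = -4.
  k = 3: m = 4, d = 4, a = ⌊(7 + 4)/4⌋ = 2; p/q = (2·36 + 29)/(2·5 + 4) = 101/14; p² − 52·q² = 10201 − 10192 = 9.
  k = 4: m = 4, d = 9, a = ⌊(7 + 4)/9⌋ = 1; p/q = (1·101 + 36)/(1·14 + 5) = 137/19; p² − 52·q² = 18769 − 18772 = -3.
  k = 5: m = 5, d = 3, a = ⌊(7 + 5)/3⌋ = 4; p/q = (4·137 + 101)/(4·19 + 14) = 649/90; p² − 52·q² = 421201 − 421200 = 1.
  The first convergent with p² − 52·q² = 1 gives the fundamental solution (x₁, y₁) = (649, 90).
Step 2: Apply the recurrence (x_{n+1}, y_{n+1}) = (x₁x_n + 52y₁y_n, x₁y_n + y₁x_n) repeatedly.
  From (x_1, y_1) = (649, 90): x_2 = 649·649 + 52·90·90 = 842401; y_2 = 649·90 + 90·649 = 116820.
  From (x_2, y_2) = (842401, 116820): x_3 = 649·842401 + 52·90·116820 = 1093435849; y_3 = 649·116820 + 90·842401 = 151632270.
Step 3: Verify x_3² - 52·y_3² = 1195601955878350801 - 1195601955878350800 = 1 (should be 1). ✓

(x_1, y_1) = (649, 90); (x_3, y_3) = (1093435849, 151632270).


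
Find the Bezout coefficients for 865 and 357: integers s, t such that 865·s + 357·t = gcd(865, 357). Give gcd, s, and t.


Euclidean algorithm on (865, 357) — divide until remainder is 0:
  865 = 2 · 357 + 151
  357 = 2 · 151 + 55
  151 = 2 · 55 + 41
  55 = 1 · 41 + 14
  41 = 2 · 14 + 13
  14 = 1 · 13 + 1
  13 = 13 · 1 + 0
gcd(865, 357) = 1.
Track Bezout coefficients alongside the remainders: start with r₀ = 865 = a·1 + b·0 (s = 1, t = 0) and r₁ = 357 = a·0 + b·1 (s = 0, t = 1); each new remainder r_{k+1} = r_{k-1} − q_k·r_k inherits s_{k+1} = s_{k-1} − q_k·s_k, t_{k+1} = t_{k-1} − q_k·t_k, so r_k = a·s_k + b·t_k at every step:
  q = 2: r = 151, s = 1 − 2·0 = 1, t = 0 − 2·1 = -2  (check: 865·1 + 357·(-2) = 151)
  q = 2: r = 55, s = 0 − 2·1 = -2, t = 1 − 2·(-2) = 5  (check: 865·(-2) + 357·5 = 55)
  q = 2: r = 41, s = 1 − 2·(-2) = 5, t = -2 − 2·5 = -12  (check: 865·5 + 357·(-12) = 41)
  q = 1: r = 14, s = -2 − 1·5 = -7, t = 5 − 1·(-12) = 17  (check: 865·(-7) + 357·17 = 14)
  q = 2: r = 13, s = 5 − 2·(-7) = 19, t = -12 − 2·17 = -46  (check: 865·19 + 357·(-46) = 13)
  q = 1: r = 1, s = -7 − 1·19 = -26, t = 17 − 1·(-46) = 63  (check: 865·(-26) + 357·63 = 1)
The row with r = 1 (the gcd) gives the Bezout coefficients s = -26, t = 63.
Result: 865 · (-26) + 357 · (63) = 1.

gcd(865, 357) = 1; s = -26, t = 63 (check: 865·(-26) + 357·63 = 1).


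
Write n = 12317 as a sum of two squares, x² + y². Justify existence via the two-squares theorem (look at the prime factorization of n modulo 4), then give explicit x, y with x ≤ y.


Step 1: Factor n = 12317 = 109 · 113.
Step 2: Check the mod-4 condition on each prime factor: 109 ≡ 1 (mod 4), exponent 1; 113 ≡ 1 (mod 4), exponent 1.
All primes ≡ 3 (mod 4) appear to even exponent (or don't appear), so by the two-squares theorem n IS expressible as a sum of two squares.
Step 3: Build a representation. Here n = 109 · 113 is a product of primes ≡ 1 (mod 4). Each prime p ≡ 1 (mod 4) is itself a sum of two squares; find a² by testing p − a² for a perfect square:
  109: 109 − 1² = 108, 109 − 2² = 105, 109 − 3² = 100 = 10² ⇒ 109 = 3² + 10².
  113: 113 − 1² = 112, 113 − 2² = 109, 113 − 3² = 104, 113 − 4² = 97, 113 − 5² = 88, 113 − 6² = 77, 113 − 7² = 64 = 8² ⇒ 113 = 7² + 8².
  Combine using the Brahmagupta–Fibonacci identity (a² + b²)(c² + d²) = (ac − bd)² + (ad + bc)² = (ac + bd)² + (ad − bc)²:
  109 · 113 = 12317: from (3² + 10²)(7² + 8²), take (3·7 − 10·8, 3·8 + 10·7) = (21 − 80, 24 + 70) = (-59, 94); dropping signs (only squares matter) gives (59, 94); check 59² + 94² = 3481 + 8836 = 12317 ✓.
Step 4: Order so x ≤ y and verify: 59² + 94² = 3481 + 8836 = 12317 = n. ✓

n = 12317 = 59² + 94² (one valid representation with x ≤ y).


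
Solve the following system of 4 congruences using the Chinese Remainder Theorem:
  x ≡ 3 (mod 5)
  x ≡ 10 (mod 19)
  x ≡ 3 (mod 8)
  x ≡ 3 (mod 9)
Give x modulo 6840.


Product of moduli M = 5 · 19 · 8 · 9 = 6840.
Merge one congruence at a time:
  Start: x ≡ 3 (mod 5).
  Combine with x ≡ 10 (mod 19); new modulus lcm = 95.
    Write x = 3 + 5·t and substitute into x ≡ 10 (mod 19): 5·t ≡ 10 − 3 = 7 (mod 19).
    The inverse of 5 mod 19 is 4 (since 5·4 = 20 = 1·19 + 1), so t ≡ 4·7 = 28 ≡ 9 (mod 19).
    Then x = 3 + 5·9 = 48, valid modulo lcm(5, 19) = 95: x ≡ 48 (mod 95).
  Combine with x ≡ 3 (mod 8); new modulus lcm = 760.
    Write x = 48 + 95·t and substitute into x ≡ 3 (mod 8): 95·t ≡ 3 − 48 = -45 (mod 8).
    Reduce coefficients mod 8: 7·t ≡ 3 (mod 8).
    The inverse of 7 mod 8 is 7 (since 7·7 = 49 = 6·8 + 1), so t ≡ 7·3 = 21 ≡ 5 (mod 8).
    Then x = 48 + 95·5 = 523, valid modulo lcm(95, 8) = 760: x ≡ 523 (mod 760).
  Combine with x ≡ 3 (mod 9); new modulus lcm = 6840.
    Write x = 523 + 760·t and substitute into x ≡ 3 (mod 9): 760·t ≡ 3 − 523 = -520 (mod 9).
    Reduce coefficients mod 9: 4·t ≡ 2 (mod 9).
    The inverse of 4 mod 9 is 7 (since 4·7 = 28 = 3·9 + 1), so t ≡ 7·2 = 14 ≡ 5 (mod 9).
    Then x = 523 + 760·5 = 4323, valid modulo lcm(760, 9) = 6840: x ≡ 4323 (mod 6840).
Verify against each original: 4323 mod 5 = 3, 4323 mod 19 = 10, 4323 mod 8 = 3, 4323 mod 9 = 3.

x ≡ 4323 (mod 6840).


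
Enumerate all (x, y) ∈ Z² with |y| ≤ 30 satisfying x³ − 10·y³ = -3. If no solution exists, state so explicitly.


The equation is x³ - 10y³ = -3. For fixed y, x³ = 10·y³ − 3, so a solution requires the RHS to be a perfect cube.
Strategy: iterate y from -30 to 30, compute RHS = 10·y³ − 3, and check whether it is a (positive or negative) perfect cube.
Check small values of y:
  y = 0: RHS = -3 is not a perfect cube.
  y = 1: RHS = 7 is not a perfect cube.
  y = -1: RHS = -13 is not a perfect cube.
  y = 2: RHS = 77 is not a perfect cube.
  y = -2: RHS = -83 is not a perfect cube.
  y = 3: RHS = 267 is not a perfect cube.
  y = -3: RHS = -273 is not a perfect cube.
Continuing the search up to |y| = 30 finds no solutions either.
No (x, y) in the scanned range satisfies the equation.

No integer solutions with |y| ≤ 30.


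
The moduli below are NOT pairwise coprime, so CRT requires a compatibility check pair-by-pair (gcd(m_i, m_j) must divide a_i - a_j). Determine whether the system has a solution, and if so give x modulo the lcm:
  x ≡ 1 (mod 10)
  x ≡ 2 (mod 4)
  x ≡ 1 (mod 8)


Moduli 10, 4, 8 are not pairwise coprime, so CRT works modulo lcm(m_i) when all pairwise compatibility conditions hold.
Pairwise compatibility: gcd(m_i, m_j) must divide a_i - a_j for every pair.
Merge one congruence at a time:
  Start: x ≡ 1 (mod 10).
  Combine with x ≡ 2 (mod 4): gcd(10, 4) = 2, and 2 - 1 = 1 is NOT divisible by 2.
    ⇒ system is inconsistent (no integer solution).

No solution (the system is inconsistent).


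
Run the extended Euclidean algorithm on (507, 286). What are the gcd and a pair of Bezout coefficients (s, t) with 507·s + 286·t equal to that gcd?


Euclidean algorithm on (507, 286) — divide until remainder is 0:
  507 = 1 · 286 + 221
  286 = 1 · 221 + 65
  221 = 3 · 65 + 26
  65 = 2 · 26 + 13
  26 = 2 · 13 + 0
gcd(507, 286) = 13.
Track Bezout coefficients alongside the remainders: start with r₀ = 507 = a·1 + b·0 (s = 1, t = 0) and r₁ = 286 = a·0 + b·1 (s = 0, t = 1); each new remainder r_{k+1} = r_{k-1} − q_k·r_k inherits s_{k+1} = s_{k-1} − q_k·s_k, t_{k+1} = t_{k-1} − q_k·t_k, so r_k = a·s_k + b·t_k at every step:
  q = 1: r = 221, s = 1 − 1·0 = 1, t = 0 − 1·1 = -1  (check: 507·1 + 286·(-1) = 221)
  q = 1: r = 65, s = 0 − 1·1 = -1, t = 1 − 1·(-1) = 2  (check: 507·(-1) + 286·2 = 65)
  q = 3: r = 26, s = 1 − 3·(-1) = 4, t = -1 − 3·2 = -7  (check: 507·4 + 286·(-7) = 26)
  q = 2: r = 13, s = -1 − 2·4 = -9, t = 2 − 2·(-7) = 16  (check: 507·(-9) + 286·16 = 13)
The row with r = 13 (the gcd) gives the Bezout coefficients s = -9, t = 16.
Result: 507 · (-9) + 286 · (16) = 13.

gcd(507, 286) = 13; s = -9, t = 16 (check: 507·(-9) + 286·16 = 13).


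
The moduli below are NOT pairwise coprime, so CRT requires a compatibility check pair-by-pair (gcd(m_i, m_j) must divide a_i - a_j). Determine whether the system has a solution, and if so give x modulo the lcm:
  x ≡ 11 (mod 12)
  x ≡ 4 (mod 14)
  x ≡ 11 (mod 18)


Moduli 12, 14, 18 are not pairwise coprime, so CRT works modulo lcm(m_i) when all pairwise compatibility conditions hold.
Pairwise compatibility: gcd(m_i, m_j) must divide a_i - a_j for every pair.
Merge one congruence at a time:
  Start: x ≡ 11 (mod 12).
  Combine with x ≡ 4 (mod 14): gcd(12, 14) = 2, and 4 - 11 = -7 is NOT divisible by 2.
    ⇒ system is inconsistent (no integer solution).

No solution (the system is inconsistent).


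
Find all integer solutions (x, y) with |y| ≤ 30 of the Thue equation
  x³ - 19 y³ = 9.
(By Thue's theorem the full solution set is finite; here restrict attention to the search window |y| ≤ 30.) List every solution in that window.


The equation is x³ - 19y³ = 9. For fixed y, x³ = 19·y³ + 9, so a solution requires the RHS to be a perfect cube.
Strategy: iterate y from -30 to 30, compute RHS = 19·y³ + 9, and check whether it is a (positive or negative) perfect cube.
Check small values of y:
  y = 0: RHS = 9 is not a perfect cube.
  y = 1: RHS = 28 is not a perfect cube.
  y = -1: RHS = -10 is not a perfect cube.
  y = 2: RHS = 161 is not a perfect cube.
  y = -2: RHS = -143 is not a perfect cube.
  y = 3: RHS = 522 is not a perfect cube.
  y = -3: RHS = -504 is not a perfect cube.
Continuing the search up to |y| = 30 finds no solutions either.
No (x, y) in the scanned range satisfies the equation.

No integer solutions with |y| ≤ 30.


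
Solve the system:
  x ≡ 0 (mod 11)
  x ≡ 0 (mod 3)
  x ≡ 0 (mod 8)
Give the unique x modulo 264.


Moduli 11, 3, 8 are pairwise coprime; by CRT there is a unique solution modulo M = 11 · 3 · 8 = 264.
Solve pairwise, accumulating the modulus:
  Start with x ≡ 0 (mod 11).
  Combine with x ≡ 0 (mod 3): since gcd(11, 3) = 1, we get a unique residue mod 33.
    Write x = 0 + 11·t and substitute into x ≡ 0 (mod 3): 11·t ≡ 0 − 0 = 0 (mod 3).
    Reduce coefficients mod 3: 2·t ≡ 0 (mod 3).
    The inverse of 2 mod 3 is 2 (since 2·2 = 4 = 1·3 + 1), so t ≡ 2·0 = 0 ≡ 0 (mod 3).
    Then x = 0 + 11·0 = 0, valid modulo lcm(11, 3) = 33: x ≡ 0 (mod 33).
  Combine with x ≡ 0 (mod 8): since gcd(33, 8) = 1, we get a unique residue mod 264.
    Write x = 0 + 33·t and substitute into x ≡ 0 (mod 8): 33·t ≡ 0 − 0 = 0 (mod 8).
    Reduce coefficients mod 8: 1·t ≡ 0 (mod 8).
    So t ≡ 0 (mod 8).
    Then x = 0 + 33·0 = 0, valid modulo lcm(33, 8) = 264: x ≡ 0 (mod 264).
Verify: 0 mod 11 = 0 ✓, 0 mod 3 = 0 ✓, 0 mod 8 = 0 ✓.

x ≡ 0 (mod 264).


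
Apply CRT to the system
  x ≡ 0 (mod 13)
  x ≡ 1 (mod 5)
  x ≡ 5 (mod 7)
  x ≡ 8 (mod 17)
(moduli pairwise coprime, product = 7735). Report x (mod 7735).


Product of moduli M = 13 · 5 · 7 · 17 = 7735.
Merge one congruence at a time:
  Start: x ≡ 0 (mod 13).
  Combine with x ≡ 1 (mod 5); new modulus lcm = 65.
    Write x = 0 + 13·t and substitute into x ≡ 1 (mod 5): 13·t ≡ 1 − 0 = 1 (mod 5).
    Reduce coefficients mod 5: 3·t ≡ 1 (mod 5).
    The inverse of 3 mod 5 is 2 (since 3·2 = 6 = 1·5 + 1), so t ≡ 2·1 = 2 ≡ 2 (mod 5).
    Then x = 0 + 13·2 = 26, valid modulo lcm(13, 5) = 65: x ≡ 26 (mod 65).
  Combine with x ≡ 5 (mod 7); new modulus lcm = 455.
    Write x = 26 + 65·t and substitute into x ≡ 5 (mod 7): 65·t ≡ 5 − 26 = -21 (mod 7).
    Reduce coefficients mod 7: 2·t ≡ 0 (mod 7).
    The inverse of 2 mod 7 is 4 (since 2·4 = 8 = 1·7 + 1), so t ≡ 4·0 = 0 ≡ 0 (mod 7).
    Then x = 26 + 65·0 = 26, valid modulo lcm(65, 7) = 455: x ≡ 26 (mod 455).
  Combine with x ≡ 8 (mod 17); new modulus lcm = 7735.
    Write x = 26 + 455·t and substitute into x ≡ 8 (mod 17): 455·t ≡ 8 − 26 = -18 (mod 17).
    Reduce coefficients mod 17: 13·t ≡ 16 (mod 17).
    The inverse of 13 mod 17 is 4 (since 13·4 = 52 = 3·17 + 1), so t ≡ 4·16 = 64 ≡ 13 (mod 17).
    Then x = 26 + 455·13 = 5941, valid modulo lcm(455, 17) = 7735: x ≡ 5941 (mod 7735).
Verify against each original: 5941 mod 13 = 0, 5941 mod 5 = 1, 5941 mod 7 = 5, 5941 mod 17 = 8.

x ≡ 5941 (mod 7735).


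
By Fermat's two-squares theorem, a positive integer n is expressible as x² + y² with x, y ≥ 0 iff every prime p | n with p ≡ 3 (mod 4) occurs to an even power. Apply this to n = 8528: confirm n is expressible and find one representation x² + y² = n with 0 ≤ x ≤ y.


Step 1: Factor n = 8528 = 2^4 · 13 · 41.
Step 2: Check the mod-4 condition on each prime factor: 2 = 2 (special); 13 ≡ 1 (mod 4), exponent 1; 41 ≡ 1 (mod 4), exponent 1.
All primes ≡ 3 (mod 4) appear to even exponent (or don't appear), so by the two-squares theorem n IS expressible as a sum of two squares.
Step 3: Build a representation. Group n = k² · m with k = 4 and m = 13 · 41 = 533 (a product of primes ≡ 1 (mod 4)); a representation of m scales to one of n via (k·x)² + (k·y)² = k²(x² + y²). Each prime p ≡ 1 (mod 4) is itself a sum of two squares; find a² by testing p − a² for a perfect square:
  13: 13 − 1² = 12, 13 − 2² = 9 = 3² ⇒ 13 = 2² + 3².
  41: 41 − 1² = 40, 41 − 2² = 37, 41 − 3² = 32, 41 − 4² = 25 = 5² ⇒ 41 = 4² + 5².
  Combine using the Brahmagupta–Fibonacci identity (a² + b²)(c² + d²) = (ac − bd)² + (ad + bc)² = (ac + bd)² + (ad − bc)²:
  13 · 41 = 533: from (2² + 3²)(4² + 5²), take (2·4 − 3·5, 2·5 + 3·4) = (8 − 15, 10 + 12) = (-7, 22); dropping signs (only squares matter) gives (7, 22); check 7² + 22² = 49 + 484 = 533 ✓.
  Scale by k = 4: (4·7, 4·22) = (28, 88).
Step 4: Order so x ≤ y and verify: 28² + 88² = 784 + 7744 = 8528 = n. ✓

n = 8528 = 28² + 88² (one valid representation with x ≤ y).


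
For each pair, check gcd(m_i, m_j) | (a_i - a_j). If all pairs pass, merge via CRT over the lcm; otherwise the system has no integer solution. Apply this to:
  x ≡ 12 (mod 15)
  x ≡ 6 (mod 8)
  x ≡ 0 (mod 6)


Moduli 15, 8, 6 are not pairwise coprime, so CRT works modulo lcm(m_i) when all pairwise compatibility conditions hold.
Pairwise compatibility: gcd(m_i, m_j) must divide a_i - a_j for every pair.
Merge one congruence at a time:
  Start: x ≡ 12 (mod 15).
  Combine with x ≡ 6 (mod 8): gcd(15, 8) = 1; 6 - 12 = -6, which IS divisible by 1, so compatible.
    Write x = 12 + 15·t and substitute into x ≡ 6 (mod 8): 15·t ≡ 6 − 12 = -6 (mod 8).
    Reduce coefficients mod 8: 7·t ≡ 2 (mod 8).
    The inverse of 7 mod 8 is 7 (since 7·7 = 49 = 6·8 + 1), so t ≡ 7·2 = 14 ≡ 6 (mod 8).
    Then x = 12 + 15·6 = 102, valid modulo lcm(15, 8) = 120: x ≡ 102 (mod 120).
  Combine with x ≡ 0 (mod 6): gcd(120, 6) = 6; 0 - 102 = -102, which IS divisible by 6, so compatible.
    Write x = 102 + 120·t and substitute into x ≡ 0 (mod 6): 120·t ≡ 0 − 102 = -102 (mod 6).
    Divide the congruence (and modulus) by g = 6: 20·t ≡ -17 (mod 1).
    Modulo 1 every t works; take t = 0.
    Then x = 102 + 120·0 = 102, valid modulo lcm(120, 6) = 120: x ≡ 102 (mod 120).
Verify: 102 mod 15 = 12, 102 mod 8 = 6, 102 mod 6 = 0.

x ≡ 102 (mod 120).
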